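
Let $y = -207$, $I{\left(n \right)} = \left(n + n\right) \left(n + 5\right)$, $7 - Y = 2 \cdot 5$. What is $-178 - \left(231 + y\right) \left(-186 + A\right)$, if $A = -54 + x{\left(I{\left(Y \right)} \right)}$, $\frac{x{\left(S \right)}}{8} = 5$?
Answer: $4622$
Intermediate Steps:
$Y = -3$ ($Y = 7 - 2 \cdot 5 = 7 - 10 = -3$)
$I{\left(n \right)} = 2 n \left(5 + n\right)$
$x{\left(S \right)} = 40$ ($x{\left(S \right)} = 8 \cdot 5 = 40$)
$A = -14$ ($A = -54 + 40 = -14$)
$-178 - \left(231 + y\right) \left(-186 + A\right) = -178 - \left(231 - 207\right) \left(-186 - 14\right) = -178 - 24 \left(-200\right) = -178 - -4800 = -178 + 4800 = 4622$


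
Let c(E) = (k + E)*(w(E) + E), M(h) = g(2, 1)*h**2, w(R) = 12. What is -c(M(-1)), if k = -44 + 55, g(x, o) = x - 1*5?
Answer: -72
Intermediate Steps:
g(x, o) = -5 + x (g(x, o) = x - 5 = -5 + x)
k = 11
M(h) = -3*h**2 (M(h) = (-5 + 2)*h**2 = -3*h**2)
c(E) = (11 + E)*(12 + E)
-c(M(-1)) = -(132 + (-3*(-1)**2)**2 + 23*(-3*(-1)**2)) = -(132 + (-3*1)**2 + 23*(-3*1)) = -(132 + (-3)**2 + 23*(-3)) = -(132 + 9 - 69) = -1*72 = -72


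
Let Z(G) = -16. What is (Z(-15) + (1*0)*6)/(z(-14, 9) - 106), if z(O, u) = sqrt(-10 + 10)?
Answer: 8/53 ≈ 0.15094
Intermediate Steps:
z(O, u) = 0 (z(O, u) = sqrt(0) = 0)
(Z(-15) + (1*0)*6)/(z(-14, 9) - 106) = (-16 + (1*0)*6)/(0 - 106) = (-16 + 0*6)/(-106) = (-16 + 0)*(-1/106) = -16*(-1/106) = 8/53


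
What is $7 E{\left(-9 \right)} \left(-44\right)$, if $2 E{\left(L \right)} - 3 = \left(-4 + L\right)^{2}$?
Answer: $-26488$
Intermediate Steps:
$E{\left(L \right)} = \frac{3}{2} + \frac{\left(-4 + L\right)^{2}}{2}$
$7 E{\left(-9 \right)} \left(-44\right) = 7 \left(\frac{3}{2} + \frac{\left(-4 - 9\right)^{2}}{2}\right) \left(-44\right) = 7 \left(\frac{3}{2} + \frac{\left(-13\right)^{2}}{2}\right) \left(-44\right) = 7 \left(\frac{3}{2} + \frac{1}{2} \cdot 169\right) \left(-44\right) = 7 \left(\frac{3}{2} + \frac{169}{2}\right) \left(-44\right) = 7 \cdot 86 \left(-44\right) = 602 \left(-44\right) = -26488$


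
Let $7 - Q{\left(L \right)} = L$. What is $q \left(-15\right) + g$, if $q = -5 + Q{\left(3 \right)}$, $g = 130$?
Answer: $145$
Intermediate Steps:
$Q{\left(L \right)} = 7 - L$
$q = -1$ ($q = -5 + \left(7 - 3\right) = -5 + 4 = -1$)
$q \left(-15\right) + g = \left(-1\right) \left(-15\right) + 130 = 15 + 130 = 145$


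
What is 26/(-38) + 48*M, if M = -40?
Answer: -36493/19 ≈ -1920.7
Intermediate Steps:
26/(-38) + 48*M = 26/(-38) + 48*(-40) = 26*(-1/38) - 1920 = -13/19 - 1920 = -36493/19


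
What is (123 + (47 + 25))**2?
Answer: 38025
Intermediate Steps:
(123 + (47 + 25))**2 = (123 + 72)**2 = 195**2 = 38025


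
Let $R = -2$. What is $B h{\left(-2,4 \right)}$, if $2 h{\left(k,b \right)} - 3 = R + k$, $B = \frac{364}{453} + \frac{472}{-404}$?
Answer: $\frac{8345}{45753} \approx 0.18239$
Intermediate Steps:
$B = - \frac{16690}{45753}$ ($B = 364 \cdot \frac{1}{453} + 472 \left(- \frac{1}{404}\right) = \frac{364}{453} - \frac{118}{101} = - \frac{16690}{45753} \approx -0.36478$)
$h{\left(k,b \right)} = \frac{1}{2} + \frac{k}{2}$ ($h{\left(k,b \right)} = \frac{3}{2} + \frac{-2 + k}{2} = \frac{3}{2} + \left(-1 + \frac{k}{2}\right) = \frac{1}{2} + \frac{k}{2}$)
$B h{\left(-2,4 \right)} = - \frac{16690 \left(\frac{1}{2} + \frac{1}{2} \left(-2\right)\right)}{45753} = - \frac{16690 \left(\frac{1}{2} - 1\right)}{45753} = \left(- \frac{16690}{45753}\right) \left(- \frac{1}{2}\right) = \frac{8345}{45753}$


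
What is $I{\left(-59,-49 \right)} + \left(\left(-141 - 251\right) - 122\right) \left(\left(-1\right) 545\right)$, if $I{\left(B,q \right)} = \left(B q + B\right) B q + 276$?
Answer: $8467718$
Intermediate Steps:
$I{\left(B,q \right)} = 276 + B q \left(B + B q\right)$ ($I{\left(B,q \right)} = \left(B + B q\right) B q + 276 = B \left(B + B q\right) q + 276 = B q \left(B + B q\right) + 276 = 276 + B q \left(B + B q\right)$)
$I{\left(-59,-49 \right)} + \left(\left(-141 - 251\right) - 122\right) \left(\left(-1\right) 545\right) = \left(276 - 49 \left(-59\right)^{2} + \left(-59\right)^{2} \left(-49\right)^{2}\right) + \left(\left(-141 - 251\right) - 122\right) \left(\left(-1\right) 545\right) = \left(276 - 170569 + 3481 \cdot 2401\right) + \left(-392 - 122\right) \left(-545\right) = \left(276 - 170569 + 8357881\right) - -280130 = 8187588 + 280130 = 8467718$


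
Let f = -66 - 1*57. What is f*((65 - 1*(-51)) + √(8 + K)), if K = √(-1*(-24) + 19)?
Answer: -14268 - 123*√(8 + √43) ≈ -14737.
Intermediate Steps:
f = -123 (f = -66 - 57 = -123)
K = √43 (K = √(24 + 19) = √43 ≈ 6.5574)
f*((65 - 1*(-51)) + √(8 + K)) = -123*((65 - 1*(-51)) + √(8 + √43)) = -123*((65 + 51) + √(8 + √43)) = -123*(116 + √(8 + √43)) = -14268 - 123*√(8 + √43)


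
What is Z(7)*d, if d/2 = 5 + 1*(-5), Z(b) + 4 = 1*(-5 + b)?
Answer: 0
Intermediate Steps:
Z(b) = -9 + b (Z(b) = -4 + 1*(-5 + b) = -4 + (-5 + b) = -9 + b)
d = 0 (d = 2*(5 + 1*(-5)) = 2*(5 - 5) = 2*0 = 0)
Z(7)*d = (-9 + 7)*0 = -2*0 = 0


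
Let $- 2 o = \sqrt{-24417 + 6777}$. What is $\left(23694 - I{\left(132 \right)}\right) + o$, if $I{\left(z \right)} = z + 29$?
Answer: $23533 - 21 i \sqrt{10} \approx 23533.0 - 66.408 i$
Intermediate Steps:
$I{\left(z \right)} = 29 + z$
$o = - 21 i \sqrt{10}$ ($o = - \frac{\sqrt{-24417 + 6777}}{2} = - \frac{\sqrt{-17640}}{2} = - \frac{42 i \sqrt{10}}{2} = - 21 i \sqrt{10} \approx - 66.408 i$)
$\left(23694 - I{\left(132 \right)}\right) + o = \left(23694 - \left(29 + 132\right)\right) - 21 i \sqrt{10} = \left(23694 - 161\right) - 21 i \sqrt{10} = 23533 - 21 i \sqrt{10}$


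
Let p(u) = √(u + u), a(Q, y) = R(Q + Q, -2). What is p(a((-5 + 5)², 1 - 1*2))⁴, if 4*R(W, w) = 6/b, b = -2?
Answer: 9/4 ≈ 2.2500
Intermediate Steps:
R(W, w) = -¾ (R(W, w) = (6/(-2))/4 = (6*(-½))/4 = (¼)*(-3) = -¾)
a(Q, y) = -¾
p(u) = √2*√u (p(u) = √(2*u) = √2*√u)
p(a((-5 + 5)², 1 - 1*2))⁴ = (√2*√(-¾))⁴ = (√2*(I*√3/2))⁴ = (I*√6/2)⁴ = 9/4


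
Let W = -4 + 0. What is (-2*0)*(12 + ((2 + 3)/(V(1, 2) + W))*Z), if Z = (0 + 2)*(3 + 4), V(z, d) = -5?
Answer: 0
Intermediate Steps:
W = -4
Z = 14 (Z = 2*7 = 14)
(-2*0)*(12 + ((2 + 3)/(V(1, 2) + W))*Z) = (-2*0)*(12 + ((2 + 3)/(-5 - 4))*14) = 0*(12 + (5/(-9))*14) = 0*(12 + (5*(-1/9))*14) = 0*(12 - 5/9*14) = 0*(12 - 70/9) = 0*(38/9) = 0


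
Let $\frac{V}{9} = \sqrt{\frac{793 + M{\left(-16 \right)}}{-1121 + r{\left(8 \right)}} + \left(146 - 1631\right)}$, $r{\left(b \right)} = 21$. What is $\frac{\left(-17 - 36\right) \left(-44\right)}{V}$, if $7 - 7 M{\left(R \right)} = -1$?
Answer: $- \frac{23320 i \sqrt{880884543}}{102960531} \approx - 6.7223 i$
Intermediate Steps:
$M{\left(R \right)} = \frac{8}{7}$ ($M{\left(R \right)} = 1 - - \frac{1}{7} = 1 + \frac{1}{7} = \frac{8}{7}$)
$V = \frac{9 i \sqrt{880884543}}{770}$ ($V = 9 \sqrt{\frac{793 + \frac{8}{7}}{-1121 + 21} + \left(146 - 1631\right)} = 9 \sqrt{\frac{5559}{7 \left(-1100\right)} - 1485} = 9 \sqrt{\frac{5559}{7} \left(- \frac{1}{1100}\right) - 1485} = 9 \sqrt{- \frac{5559}{7700} - 1485} = 9 \sqrt{- \frac{11440059}{7700}} = 9 \frac{i \sqrt{880884543}}{770} = \frac{9 i \sqrt{880884543}}{770} \approx 346.91 i$)
$\frac{\left(-17 - 36\right) \left(-44\right)}{V} = \frac{\left(-17 - 36\right) \left(-44\right)}{\frac{9}{770} i \sqrt{880884543}} = \left(-53\right) \left(-44\right) \left(- \frac{10 i \sqrt{880884543}}{102960531}\right) = 2332 \left(- \frac{10 i \sqrt{880884543}}{102960531}\right) = - \frac{23320 i \sqrt{880884543}}{102960531}$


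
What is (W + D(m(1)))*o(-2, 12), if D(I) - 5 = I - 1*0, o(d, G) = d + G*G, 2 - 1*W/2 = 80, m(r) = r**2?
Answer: -21300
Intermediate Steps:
W = -156 (W = 4 - 2*80 = 4 - 160 = -156)
o(d, G) = d + G**2
D(I) = 5 + I (D(I) = 5 + (I - 1*0) = 5 + (I + 0) = 5 + I)
(W + D(m(1)))*o(-2, 12) = (-156 + (5 + 1**2))*(-2 + 12**2) = (-156 + (5 + 1))*(-2 + 144) = (-156 + 6)*142 = -150*142 = -21300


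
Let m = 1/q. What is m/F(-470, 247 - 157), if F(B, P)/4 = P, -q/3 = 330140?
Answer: -1/356551200 ≈ -2.8046e-9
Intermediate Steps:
q = -990420 (q = -3*330140 = -990420)
F(B, P) = 4*P
m = -1/990420 (m = 1/(-990420) = -1/990420 ≈ -1.0097e-6)
m/F(-470, 247 - 157) = -1/(4*(247 - 157))/990420 = -1/(990420*(4*90)) = -1/990420/360 = -1/990420*1/360 = -1/356551200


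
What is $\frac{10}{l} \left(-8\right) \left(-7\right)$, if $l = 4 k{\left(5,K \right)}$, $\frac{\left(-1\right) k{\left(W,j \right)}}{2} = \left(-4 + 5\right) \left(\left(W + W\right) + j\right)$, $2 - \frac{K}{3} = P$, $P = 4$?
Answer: $- \frac{35}{2} \approx -17.5$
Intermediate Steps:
$K = -6$ ($K = 6 - 12 = -6$)
$k{\left(W,j \right)} = - 4 W - 2 j$ ($k{\left(W,j \right)} = - 2 \left(-4 + 5\right) \left(\left(W + W\right) + j\right) = - 2 \cdot 1 \left(2 W + j\right) = - 2 \cdot 1 \left(j + 2 W\right) = - 2 \left(j + 2 W\right) = - 4 W - 2 j$)
$l = -32$ ($l = 4 \left(\left(-4\right) 5 - -12\right) = 4 \left(-20 + 12\right) = 4 \left(-8\right) = -32$)
$\frac{10}{l} \left(-8\right) \left(-7\right) = \frac{10}{-32} \left(-8\right) \left(-7\right) = 10 \left(- \frac{1}{32}\right) \left(-8\right) \left(-7\right) = \left(- \frac{5}{16}\right) \left(-8\right) \left(-7\right) = \frac{5}{2} \left(-7\right) = - \frac{35}{2}$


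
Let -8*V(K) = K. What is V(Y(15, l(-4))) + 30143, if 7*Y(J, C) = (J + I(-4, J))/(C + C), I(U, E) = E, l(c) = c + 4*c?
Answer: 6752035/224 ≈ 30143.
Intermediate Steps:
l(c) = 5*c
Y(J, C) = J/(7*C) (Y(J, C) = ((J + J)/(C + C))/7 = ((2*J)/((2*C)))/7 = ((2*J)*(1/(2*C)))/7 = (J/C)/7 = J/(7*C))
V(K) = -K/8
V(Y(15, l(-4))) + 30143 = -15/(56*(5*(-4))) + 30143 = -15/(56*(-20)) + 30143 = -15*(-1)/(56*20) + 30143 = -⅛*(-3/28) + 30143 = 3/224 + 30143 = 6752035/224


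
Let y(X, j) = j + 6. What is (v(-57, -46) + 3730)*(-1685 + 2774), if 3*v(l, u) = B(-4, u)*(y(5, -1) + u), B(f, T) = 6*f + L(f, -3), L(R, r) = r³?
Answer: 4821003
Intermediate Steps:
y(X, j) = 6 + j
B(f, T) = -27 + 6*f (B(f, T) = 6*f + (-3)³ = 6*f - 27 = -27 + 6*f)
v(l, u) = -85 - 17*u (v(l, u) = ((-27 + 6*(-4))*((6 - 1) + u))/3 = ((-27 - 24)*(5 + u))/3 = (-51*(5 + u))/3 = (-255 - 51*u)/3 = -85 - 17*u)
(v(-57, -46) + 3730)*(-1685 + 2774) = ((-85 - 17*(-46)) + 3730)*(-1685 + 2774) = ((-85 + 782) + 3730)*1089 = (697 + 3730)*1089 = 4427*1089 = 4821003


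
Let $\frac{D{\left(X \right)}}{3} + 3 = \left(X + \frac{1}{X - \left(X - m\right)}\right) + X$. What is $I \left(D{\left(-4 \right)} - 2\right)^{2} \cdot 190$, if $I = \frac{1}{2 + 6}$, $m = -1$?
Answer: $34295$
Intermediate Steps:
$I = \frac{1}{8} \approx 0.125$
$D{\left(X \right)} = -12 + 6 X$ ($D{\left(X \right)} = -9 + 3 \left(\left(X + \frac{1}{X - \left(1 + X\right)}\right) + X\right) = -9 + 3 \left(\left(X + \frac{1}{-1}\right) + X\right) = -9 + 3 \left(\left(X - 1\right) + X\right) = -9 + 3 \left(\left(-1 + X\right) + X\right) = -9 + 3 \left(-1 + 2 X\right) = -9 + \left(-3 + 6 X\right) = -12 + 6 X$)
$I \left(D{\left(-4 \right)} - 2\right)^{2} \cdot 190 = \frac{\left(\left(-12 + 6 \left(-4\right)\right) - 2\right)^{2}}{8} \cdot 190 = \frac{\left(\left(-12 - 24\right) - 2\right)^{2}}{8} \cdot 190 = \frac{\left(-36 - 2\right)^{2}}{8} \cdot 190 = \frac{\left(-38\right)^{2}}{8} \cdot 190 = \frac{1}{8} \cdot 1444 \cdot 190 = \frac{361}{2} \cdot 190 = 34295$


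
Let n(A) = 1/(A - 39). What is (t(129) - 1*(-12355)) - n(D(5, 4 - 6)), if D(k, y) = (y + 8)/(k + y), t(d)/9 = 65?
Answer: 478781/37 ≈ 12940.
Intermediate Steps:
t(d) = 585 (t(d) = 9*65 = 585)
D(k, y) = (8 + y)/(k + y)
n(A) = 1/(-39 + A)
(t(129) - 1*(-12355)) - n(D(5, 4 - 6)) = (585 - 1*(-12355)) - 1/(-39 + (8 + (4 - 6))/(5 + (4 - 6))) = (585 + 12355) - 1/(-39 + (8 - 2)/(5 - 2)) = 12940 - 1/(-39 + 6/3) = 12940 - 1/(-39 + (⅓)*6) = 12940 - 1/(-39 + 2) = 12940 - 1/(-37) = 12940 - 1*(-1/37) = 12940 + 1/37 = 478781/37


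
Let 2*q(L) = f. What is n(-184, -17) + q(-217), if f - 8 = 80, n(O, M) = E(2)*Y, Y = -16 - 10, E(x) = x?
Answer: -8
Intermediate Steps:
Y = -26
n(O, M) = -52 (n(O, M) = 2*(-26) = -52)
f = 88 (f = 8 + 80 = 88)
q(L) = 44 (q(L) = (½)*88 = 44)
n(-184, -17) + q(-217) = -52 + 44 = -8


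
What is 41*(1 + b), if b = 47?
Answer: 1968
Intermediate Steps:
41*(1 + b) = 41*(1 + 47) = 41*48 = 1968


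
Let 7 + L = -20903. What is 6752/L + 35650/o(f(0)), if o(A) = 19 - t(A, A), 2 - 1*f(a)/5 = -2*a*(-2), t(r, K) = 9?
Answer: 37268699/10455 ≈ 3564.7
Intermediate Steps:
L = -20910 (L = -7 - 20903 = -20910)
f(a) = 10 - 20*a (f(a) = 10 - 5*(-2*a)*(-2) = 10 - 20*a)
o(A) = 10 (o(A) = 19 - 1*9 = 19 - 9 = 10)
6752/L + 35650/o(f(0)) = 6752/(-20910) + 35650/10 = 6752*(-1/20910) + 35650*(1/10) = -3376/10455 + 3565 = 37268699/10455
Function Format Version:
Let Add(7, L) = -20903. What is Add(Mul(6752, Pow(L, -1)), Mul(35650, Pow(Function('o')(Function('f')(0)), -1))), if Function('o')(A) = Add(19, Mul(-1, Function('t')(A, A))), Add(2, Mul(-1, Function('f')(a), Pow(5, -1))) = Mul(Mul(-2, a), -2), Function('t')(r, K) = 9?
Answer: Rational(37268699, 10455) ≈ 3564.7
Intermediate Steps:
L = -20910 (L = Add(-7, -20903) = -20910)
Function('f')(a) = Add(10, Mul(-20, a)) (Function('f')(a) = Add(10, Mul(-5, Mul(Mul(-2, a), -2))) = Add(10, Mul(-5, Mul(4, a))) = Add(10, Mul(-20, a)))
Function('o')(A) = 10 (Function('o')(A) = Add(19, Mul(-1, 9)) = Add(19, -9) = 10)
Add(Mul(6752, Pow(L, -1)), Mul(35650, Pow(Function('o')(Function('f')(0)), -1))) = Add(Mul(6752, Pow(-20910, -1)), Mul(35650, Pow(10, -1))) = Add(Mul(6752, Rational(-1, 20910)), Mul(35650, Rational(1, 10))) = Add(Rational(-3376, 10455), 3565) = Rational(37268699, 10455)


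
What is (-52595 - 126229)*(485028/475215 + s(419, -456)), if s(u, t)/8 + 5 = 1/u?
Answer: 462413527500384/66371695 ≈ 6.9670e+6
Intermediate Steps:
s(u, t) = -40 + 8/u
(-52595 - 126229)*(485028/475215 + s(419, -456)) = (-52595 - 126229)*(485028/475215 + (-40 + 8/419)) = -178824*(485028*(1/475215) + (-40 + 8*(1/419))) = -178824*(161676/158405 + (-40 + 8/419)) = -178824*(161676/158405 - 16752/419) = -178824*(-2585858316/66371695) = 462413527500384/66371695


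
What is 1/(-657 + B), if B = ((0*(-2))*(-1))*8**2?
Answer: -1/657 ≈ -0.0015221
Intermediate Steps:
B = 0 (B = (0*(-1))*64 = 0*64 = 0)
1/(-657 + B) = 1/(-657 + 0) = 1/(-657) = -1/657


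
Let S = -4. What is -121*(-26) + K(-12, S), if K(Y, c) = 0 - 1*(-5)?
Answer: 3151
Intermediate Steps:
K(Y, c) = 5 (K(Y, c) = 0 + 5 = 5)
-121*(-26) + K(-12, S) = -121*(-26) + 5 = 3146 + 5 = 3151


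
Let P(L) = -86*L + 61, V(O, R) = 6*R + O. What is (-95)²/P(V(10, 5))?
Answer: -9025/3379 ≈ -2.6709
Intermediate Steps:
V(O, R) = O + 6*R
P(L) = 61 - 86*L
(-95)²/P(V(10, 5)) = (-95)²/(61 - 86*(10 + 6*5)) = 9025/(61 - 86*(10 + 30)) = 9025/(61 - 86*40) = 9025/(61 - 3440) = 9025/(-3379) = 9025*(-1/3379) = -9025/3379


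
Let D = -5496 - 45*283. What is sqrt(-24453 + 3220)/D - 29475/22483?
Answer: -29475/22483 - I*sqrt(21233)/18231 ≈ -1.311 - 0.0079927*I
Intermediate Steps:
D = -18231 (D = -5496 - 12735 = -18231)
sqrt(-24453 + 3220)/D - 29475/22483 = sqrt(-24453 + 3220)/(-18231) - 29475/22483 = sqrt(-21233)*(-1/18231) - 29475*1/22483 = (I*sqrt(21233))*(-1/18231) - 29475/22483 = -I*sqrt(21233)/18231 - 29475/22483 = -29475/22483 - I*sqrt(21233)/18231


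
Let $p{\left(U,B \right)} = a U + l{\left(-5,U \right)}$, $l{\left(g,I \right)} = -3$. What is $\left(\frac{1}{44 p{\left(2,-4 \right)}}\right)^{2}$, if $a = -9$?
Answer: $\frac{1}{853776} \approx 1.1713 \cdot 10^{-6}$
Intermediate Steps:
$p{\left(U,B \right)} = -3 - 9 U$ ($p{\left(U,B \right)} = - 9 U - 3 = -3 - 9 U$)
$\left(\frac{1}{44 p{\left(2,-4 \right)}}\right)^{2} = \left(\frac{1}{44 \left(-3 - 18\right)}\right)^{2} = \left(\frac{1}{44 \left(-21\right)}\right)^{2} = \left(\frac{1}{44} \left(- \frac{1}{21}\right)\right)^{2} = \left(- \frac{1}{924}\right)^{2} = \frac{1}{853776}$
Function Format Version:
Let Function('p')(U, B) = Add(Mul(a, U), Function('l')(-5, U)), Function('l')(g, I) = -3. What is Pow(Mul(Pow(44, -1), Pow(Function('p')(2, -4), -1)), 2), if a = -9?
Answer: Rational(1, 853776) ≈ 1.1713e-6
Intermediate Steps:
Function('p')(U, B) = Add(-3, Mul(-9, U)) (Function('p')(U, B) = Add(Mul(-9, U), -3) = Add(-3, Mul(-9, U)))
Pow(Mul(Pow(44, -1), Pow(Function('p')(2, -4), -1)), 2) = Pow(Mul(Pow(44, -1), Pow(Add(-3, Mul(-9, 2)), -1)), 2) = Pow(Mul(Rational(1, 44), Pow(Add(-3, -18), -1)), 2) = Pow(Mul(Rational(1, 44), Pow(-21, -1)), 2) = Pow(Mul(Rational(1, 44), Rational(-1, 21)), 2) = Pow(Rational(-1, 924), 2) = Rational(1, 853776)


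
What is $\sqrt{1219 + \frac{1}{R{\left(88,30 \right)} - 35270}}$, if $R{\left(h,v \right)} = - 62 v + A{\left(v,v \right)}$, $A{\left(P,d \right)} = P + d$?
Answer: $\frac{17 \sqrt{5796302270}}{37070} \approx 34.914$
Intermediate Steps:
$R{\left(h,v \right)} = - 60 v$ ($R{\left(h,v \right)} = - 62 v + \left(v + v\right) = - 62 v + 2 v = - 60 v$)
$\sqrt{1219 + \frac{1}{R{\left(88,30 \right)} - 35270}} = \sqrt{1219 + \frac{1}{\left(-60\right) 30 - 35270}} = \sqrt{1219 + \frac{1}{-1800 - 35270}} = \sqrt{1219 + \frac{1}{-37070}} = \sqrt{1219 - \frac{1}{37070}} = \sqrt{\frac{45188329}{37070}} = \frac{17 \sqrt{5796302270}}{37070}$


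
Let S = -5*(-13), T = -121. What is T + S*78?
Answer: 4949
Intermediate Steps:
S = 65
T + S*78 = -121 + 65*78 = -121 + 5070 = 4949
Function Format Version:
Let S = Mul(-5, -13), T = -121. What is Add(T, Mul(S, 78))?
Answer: 4949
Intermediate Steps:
S = 65
Add(T, Mul(S, 78)) = Add(-121, Mul(65, 78)) = Add(-121, 5070) = 4949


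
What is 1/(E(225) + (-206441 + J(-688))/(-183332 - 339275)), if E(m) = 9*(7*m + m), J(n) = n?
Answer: 522607/8466440529 ≈ 6.1727e-5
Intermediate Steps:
E(m) = 72*m (E(m) = 9*(8*m) = 72*m)
1/(E(225) + (-206441 + J(-688))/(-183332 - 339275)) = 1/(72*225 + (-206441 - 688)/(-183332 - 339275)) = 1/(16200 - 207129/(-522607)) = 1/(16200 - 207129*(-1/522607)) = 1/(16200 + 207129/522607) = 1/(8466440529/522607) = 522607/8466440529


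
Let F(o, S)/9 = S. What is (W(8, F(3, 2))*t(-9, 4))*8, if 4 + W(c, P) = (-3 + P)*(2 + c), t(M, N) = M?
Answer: -10512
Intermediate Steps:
F(o, S) = 9*S
W(c, P) = -4 + (-3 + P)*(2 + c)
(W(8, F(3, 2))*t(-9, 4))*8 = ((-10 - 3*8 + 2*(9*2) + (9*2)*8)*(-9))*8 = ((-10 - 24 + 2*18 + 18*8)*(-9))*8 = ((-10 - 24 + 36 + 144)*(-9))*8 = (146*(-9))*8 = -1314*8 = -10512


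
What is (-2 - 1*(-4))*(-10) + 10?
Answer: -10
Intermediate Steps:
(-2 - 1*(-4))*(-10) + 10 = (-2 + 4)*(-10) + 10 = 2*(-10) + 10 = -20 + 10 = -10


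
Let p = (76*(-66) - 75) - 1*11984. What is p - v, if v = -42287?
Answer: 25212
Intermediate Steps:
p = -17075 (p = (-5016 - 75) - 11984 = -5091 - 11984 = -17075)
p - v = -17075 - 1*(-42287) = -17075 + 42287 = 25212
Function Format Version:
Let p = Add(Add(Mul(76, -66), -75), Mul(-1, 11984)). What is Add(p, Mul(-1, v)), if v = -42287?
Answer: 25212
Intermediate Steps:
p = -17075 (p = Add(Add(-5016, -75), -11984) = Add(-5091, -11984) = -17075)
Add(p, Mul(-1, v)) = Add(-17075, Mul(-1, -42287)) = Add(-17075, 42287) = 25212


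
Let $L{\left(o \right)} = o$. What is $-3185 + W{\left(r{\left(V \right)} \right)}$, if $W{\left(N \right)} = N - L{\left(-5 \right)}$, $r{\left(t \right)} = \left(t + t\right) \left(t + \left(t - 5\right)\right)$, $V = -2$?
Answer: $-3144$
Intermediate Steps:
$r{\left(t \right)} = 2 t \left(-5 + 2 t\right)$ ($r{\left(t \right)} = 2 t \left(t + \left(t - 5\right)\right) = 2 t \left(t + \left(-5 + t\right)\right) = 2 t \left(-5 + 2 t\right)$)
$W{\left(N \right)} = 5 + N$ ($W{\left(N \right)} = N - -5 = N + 5 = 5 + N$)
$-3185 + W{\left(r{\left(V \right)} \right)} = -3185 + \left(5 + 2 \left(-2\right) \left(-5 + 2 \left(-2\right)\right)\right) = -3185 + \left(5 + 2 \left(-2\right) \left(-5 - 4\right)\right) = -3185 + \left(5 + 2 \left(-2\right) \left(-9\right)\right) = -3185 + \left(5 + 36\right) = -3185 + 41 = -3144$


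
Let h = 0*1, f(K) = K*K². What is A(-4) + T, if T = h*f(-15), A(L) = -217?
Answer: -217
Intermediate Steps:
f(K) = K³
h = 0
T = 0 (T = 0*(-15)³ = 0*(-3375) = 0)
A(-4) + T = -217 + 0 = -217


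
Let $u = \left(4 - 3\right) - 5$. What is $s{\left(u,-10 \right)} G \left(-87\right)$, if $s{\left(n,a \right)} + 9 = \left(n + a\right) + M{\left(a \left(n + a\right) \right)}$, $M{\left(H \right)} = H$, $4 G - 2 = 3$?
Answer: $- \frac{50895}{4} \approx -12724.0$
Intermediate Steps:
$G = \frac{5}{4}$ ($G = \frac{1}{2} + \frac{1}{4} \cdot 3 = \frac{1}{2} + \frac{3}{4} = \frac{5}{4} \approx 1.25$)
$u = -4$ ($u = \left(4 - 3\right) - 5 = 1 - 5 = -4$)
$s{\left(n,a \right)} = -9 + a + n + a \left(a + n\right)$ ($s{\left(n,a \right)} = -9 + \left(\left(n + a\right) + a \left(n + a\right)\right) = -9 + \left(\left(a + n\right) + a \left(a + n\right)\right) = -9 + \left(a + n + a \left(a + n\right)\right) = -9 + a + n + a \left(a + n\right)$)
$s{\left(u,-10 \right)} G \left(-87\right) = \left(-9 - 10 - 4 - 10 \left(-10 - 4\right)\right) \frac{5}{4} \left(-87\right) = \left(-9 - 10 - 4 - -140\right) \frac{5}{4} \left(-87\right) = \left(-9 - 10 - 4 + 140\right) \frac{5}{4} \left(-87\right) = 117 \cdot \frac{5}{4} \left(-87\right) = \frac{585}{4} \left(-87\right) = - \frac{50895}{4}$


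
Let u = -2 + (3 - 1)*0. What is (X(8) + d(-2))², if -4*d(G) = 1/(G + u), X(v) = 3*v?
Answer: 148225/256 ≈ 579.00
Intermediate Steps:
u = -2 (u = -2 + 2*0 = -2 + 0 = -2)
d(G) = -1/(4*(-2 + G)) (d(G) = -1/(4*(G - 2)) = -1/(4*(-2 + G)))
(X(8) + d(-2))² = (3*8 - 1/(-8 + 4*(-2)))² = (24 - 1/(-8 - 8))² = (24 - 1/(-16))² = (24 - 1*(-1/16))² = (24 + 1/16)² = (385/16)² = 148225/256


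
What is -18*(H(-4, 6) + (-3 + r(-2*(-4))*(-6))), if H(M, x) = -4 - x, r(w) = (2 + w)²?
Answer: 11034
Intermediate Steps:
-18*(H(-4, 6) + (-3 + r(-2*(-4))*(-6))) = -18*((-4 - 1*6) + (-3 + (2 - 2*(-4))²*(-6))) = -18*((-4 - 6) + (-3 + (2 + 8)²*(-6))) = -18*(-10 + (-3 + 10²*(-6))) = -18*(-10 + (-3 + 100*(-6))) = -18*(-10 + (-3 - 600)) = -18*(-10 - 603) = -18*(-613) = 11034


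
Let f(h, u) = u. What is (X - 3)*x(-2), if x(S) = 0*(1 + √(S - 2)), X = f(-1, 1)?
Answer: 0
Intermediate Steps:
X = 1
x(S) = 0 (x(S) = 0*(1 + √(-2 + S)) = 0)
(X - 3)*x(-2) = (1 - 3)*0 = -2*0 = 0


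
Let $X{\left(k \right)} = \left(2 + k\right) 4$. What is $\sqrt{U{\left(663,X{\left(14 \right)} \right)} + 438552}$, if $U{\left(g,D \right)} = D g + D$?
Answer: $2 \sqrt{120262} \approx 693.58$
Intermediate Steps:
$X{\left(k \right)} = 8 + 4 k$
$U{\left(g,D \right)} = D + D g$
$\sqrt{U{\left(663,X{\left(14 \right)} \right)} + 438552} = \sqrt{\left(8 + 4 \cdot 14\right) \left(1 + 663\right) + 438552} = \sqrt{\left(8 + 56\right) 664 + 438552} = \sqrt{64 \cdot 664 + 438552} = \sqrt{42496 + 438552} = \sqrt{481048} = 2 \sqrt{120262}$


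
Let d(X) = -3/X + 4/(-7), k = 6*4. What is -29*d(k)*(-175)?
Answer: -28275/8 ≈ -3534.4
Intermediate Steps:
k = 24
d(X) = -4/7 - 3/X (d(X) = -3/X + 4*(-⅐) = -3/X - 4/7 = -4/7 - 3/X)
-29*d(k)*(-175) = -29*(-4/7 - 3/24)*(-175) = -29*(-4/7 - 3*1/24)*(-175) = -29*(-4/7 - ⅛)*(-175) = -29*(-39/56)*(-175) = (1131/56)*(-175) = -28275/8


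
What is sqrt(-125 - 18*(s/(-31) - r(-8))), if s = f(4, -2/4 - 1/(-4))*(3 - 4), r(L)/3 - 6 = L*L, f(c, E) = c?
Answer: sqrt(3510223)/31 ≈ 60.437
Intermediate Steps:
r(L) = 18 + 3*L**2 (r(L) = 18 + 3*(L*L) = 18 + 3*L**2)
s = -4 (s = 4*(3 - 4) = 4*(-1) = -4)
sqrt(-125 - 18*(s/(-31) - r(-8))) = sqrt(-125 - 18*(-4/(-31) - (18 + 3*(-8)**2))) = sqrt(-125 - 18*(-4*(-1/31) - (18 + 3*64))) = sqrt(-125 - 18*(4/31 - (18 + 192))) = sqrt(-125 - 18*(4/31 - 1*210)) = sqrt(-125 - 18*(4/31 - 210)) = sqrt(-125 - 18*(-6506/31)) = sqrt(-125 + 117108/31) = sqrt(113233/31) = sqrt(3510223)/31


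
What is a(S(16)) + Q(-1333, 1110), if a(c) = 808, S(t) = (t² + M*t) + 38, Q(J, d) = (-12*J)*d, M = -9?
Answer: 17756368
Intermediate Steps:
Q(J, d) = -12*J*d
S(t) = 38 + t² - 9*t (S(t) = (t² - 9*t) + 38 = 38 + t² - 9*t)
a(S(16)) + Q(-1333, 1110) = 808 - 12*(-1333)*1110 = 808 + 17755560 = 17756368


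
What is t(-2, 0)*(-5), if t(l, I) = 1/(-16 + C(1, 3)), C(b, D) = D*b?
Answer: 5/13 ≈ 0.38462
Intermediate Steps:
t(l, I) = -1/13 (t(l, I) = 1/(-16 + 3*1) = 1/(-16 + 3) = 1/(-13) = -1/13)
t(-2, 0)*(-5) = -1/13*(-5) = 5/13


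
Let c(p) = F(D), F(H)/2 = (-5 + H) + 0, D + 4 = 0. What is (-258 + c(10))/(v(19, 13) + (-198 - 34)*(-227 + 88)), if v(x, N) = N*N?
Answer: -276/32417 ≈ -0.0085140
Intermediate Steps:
D = -4 (D = -4 + 0 = -4)
v(x, N) = N²
F(H) = -10 + 2*H (F(H) = 2*((-5 + H) + 0) = 2*(-5 + H) = -10 + 2*H)
c(p) = -18 (c(p) = -10 + 2*(-4) = -10 - 8 = -18)
(-258 + c(10))/(v(19, 13) + (-198 - 34)*(-227 + 88)) = (-258 - 18)/(13² + (-198 - 34)*(-227 + 88)) = -276/(169 - 232*(-139)) = -276/(169 + 32248) = -276/32417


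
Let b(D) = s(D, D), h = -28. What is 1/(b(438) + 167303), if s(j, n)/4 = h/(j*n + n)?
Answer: 96141/16084677667 ≈ 5.9772e-6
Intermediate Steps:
s(j, n) = -112/(n + j*n) (s(j, n) = 4*(-28/(j*n + n)) = 4*(-28/(n + j*n)) = -112/(n + j*n))
b(D) = -112/(D*(1 + D))
1/(b(438) + 167303) = 1/(-112/(438*(1 + 438)) + 167303) = 1/(-112*1/438/439 + 167303) = 1/(-112*1/438*1/439 + 167303) = 1/(-56/96141 + 167303) = 1/(16084677667/96141) = 96141/16084677667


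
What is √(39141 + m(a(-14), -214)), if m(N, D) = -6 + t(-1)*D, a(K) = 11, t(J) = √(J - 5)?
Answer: √(39135 - 214*I*√6) ≈ 197.83 - 1.325*I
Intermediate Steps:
t(J) = √(-5 + J)
m(N, D) = -6 + I*D*√6 (m(N, D) = -6 + √(-5 - 1)*D = -6 + √(-6)*D = -6 + (I*√6)*D = -6 + I*D*√6)
√(39141 + m(a(-14), -214)) = √(39141 + (-6 + I*(-214)*√6)) = √(39141 + (-6 - 214*I*√6)) = √(39135 - 214*I*√6)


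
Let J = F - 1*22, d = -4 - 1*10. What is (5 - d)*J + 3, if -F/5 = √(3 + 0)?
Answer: -415 - 95*√3 ≈ -579.54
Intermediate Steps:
d = -14 (d = -4 - 10 = -14)
F = -5*√3 (F = -5*√(3 + 0) = -5*√3 ≈ -8.6602)
J = -22 - 5*√3 (J = -5*√3 - 1*22 = -5*√3 - 22 = -22 - 5*√3 ≈ -30.660)
(5 - d)*J + 3 = (5 - 1*(-14))*(-22 - 5*√3) + 3 = (5 + 14)*(-22 - 5*√3) + 3 = 19*(-22 - 5*√3) + 3 = (-418 - 95*√3) + 3 = -415 - 95*√3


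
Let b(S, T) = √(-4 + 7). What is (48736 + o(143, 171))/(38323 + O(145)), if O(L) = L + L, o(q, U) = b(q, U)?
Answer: 48736/38613 + √3/38613 ≈ 1.2622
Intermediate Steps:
b(S, T) = √3
o(q, U) = √3
O(L) = 2*L
(48736 + o(143, 171))/(38323 + O(145)) = (48736 + √3)/(38323 + 2*145) = (48736 + √3)/(38323 + 290) = (48736 + √3)/38613 = (48736 + √3)*(1/38613) = 48736/38613 + √3/38613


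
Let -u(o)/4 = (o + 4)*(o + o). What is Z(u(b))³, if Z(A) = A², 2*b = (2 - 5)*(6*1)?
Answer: 2176782336000000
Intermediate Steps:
b = -9 (b = ((2 - 5)*(6*1))/2 = (-3*6)/2 = (½)*(-18) = -9)
u(o) = -8*o*(4 + o) (u(o) = -4*(o + 4)*(o + o) = -4*(4 + o)*2*o = -8*o*(4 + o))
Z(u(b))³ = ((-8*(-9)*(4 - 9))²)³ = ((-8*(-9)*(-5))²)³ = ((-360)²)³ = 129600³ = 2176782336000000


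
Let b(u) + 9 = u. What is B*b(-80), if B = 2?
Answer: -178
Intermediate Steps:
b(u) = -9 + u
B*b(-80) = 2*(-9 - 80) = 2*(-89) = -178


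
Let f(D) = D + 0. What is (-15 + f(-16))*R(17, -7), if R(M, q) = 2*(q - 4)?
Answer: 682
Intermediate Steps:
R(M, q) = -8 + 2*q (R(M, q) = 2*(-4 + q) = -8 + 2*q)
f(D) = D
(-15 + f(-16))*R(17, -7) = (-15 - 16)*(-8 + 2*(-7)) = -31*(-8 - 14) = -31*(-22) = 682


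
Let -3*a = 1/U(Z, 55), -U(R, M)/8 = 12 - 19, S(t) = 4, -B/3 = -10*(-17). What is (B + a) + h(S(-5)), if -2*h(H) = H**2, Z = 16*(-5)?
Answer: -87025/168 ≈ -518.01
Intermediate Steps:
B = -510 (B = -(-30)*(-17) = -3*170 = -510)
Z = -80
U(R, M) = 56 (U(R, M) = -8*(12 - 19) = -8*(-7) = 56)
a = -1/168 (a = -1/3/56 = -1/3*1/56 = -1/168 ≈ -0.0059524)
h(H) = -H**2/2
(B + a) + h(S(-5)) = (-510 - 1/168) - 1/2*4**2 = -85681/168 - 1/2*16 = -85681/168 - 8 = -87025/168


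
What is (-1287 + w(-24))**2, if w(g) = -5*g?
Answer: 1361889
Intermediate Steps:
(-1287 + w(-24))**2 = (-1287 - 5*(-24))**2 = (-1287 + 120)**2 = (-1167)**2 = 1361889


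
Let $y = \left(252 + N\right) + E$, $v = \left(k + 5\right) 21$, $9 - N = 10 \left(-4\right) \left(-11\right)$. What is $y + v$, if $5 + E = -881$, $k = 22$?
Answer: $-498$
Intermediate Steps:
$E = -886$ ($E = -5 - 881 = -886$)
$N = -431$ ($N = 9 - 10 \left(-4\right) \left(-11\right) = 9 - \left(-40\right) \left(-11\right) = 9 - 440 = -431$)
$v = 567$ ($v = \left(22 + 5\right) 21 = 27 \cdot 21 = 567$)
$y = -1065$ ($y = \left(252 - 431\right) - 886 = -179 - 886 = -1065$)
$y + v = -1065 + 567 = -498$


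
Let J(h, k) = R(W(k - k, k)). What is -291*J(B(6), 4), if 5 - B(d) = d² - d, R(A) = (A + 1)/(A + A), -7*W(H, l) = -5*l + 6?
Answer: -873/4 ≈ -218.25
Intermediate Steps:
W(H, l) = -6/7 + 5*l/7 (W(H, l) = -(-5*l + 6)/7 = -(6 - 5*l)/7 = -6/7 + 5*l/7)
R(A) = (1 + A)/(2*A) (R(A) = (1 + A)/((2*A)) = (1 + A)*(1/(2*A)) = (1 + A)/(2*A))
B(d) = 5 + d - d² (B(d) = 5 - (d² - d) = 5 + (d - d²) = 5 + d - d²)
J(h, k) = (⅐ + 5*k/7)/(2*(-6/7 + 5*k/7)) (J(h, k) = (1 + (-6/7 + 5*k/7))/(2*(-6/7 + 5*k/7)) = (⅐ + 5*k/7)/(2*(-6/7 + 5*k/7)))
-291*J(B(6), 4) = -291*(1 + 5*4)/(2*(-6 + 5*4)) = -291*(1 + 20)/(2*(-6 + 20)) = -291*21/(2*14) = -291*¾ = -873/4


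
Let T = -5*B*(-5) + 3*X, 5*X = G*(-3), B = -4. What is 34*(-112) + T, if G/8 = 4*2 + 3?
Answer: -20332/5 ≈ -4066.4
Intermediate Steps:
G = 88 (G = 8*(4*2 + 3) = 8*(8 + 3) = 8*11 = 88)
X = -264/5 (X = (88*(-3))/5 = (⅕)*(-264) = -264/5 ≈ -52.800)
T = -1292/5 (T = -5*(-4)*(-5) + 3*(-264/5) = 20*(-5) - 792/5 = -100 - 792/5 = -1292/5 ≈ -258.40)
34*(-112) + T = 34*(-112) - 1292/5 = -3808 - 1292/5 = -20332/5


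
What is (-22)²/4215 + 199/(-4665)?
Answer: 6307/87391 ≈ 0.072170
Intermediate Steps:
(-22)²/4215 + 199/(-4665) = 484*(1/4215) + 199*(-1/4665) = 484/4215 - 199/4665 = 6307/87391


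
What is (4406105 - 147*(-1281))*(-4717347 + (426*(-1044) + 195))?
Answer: -23715876925152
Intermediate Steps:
(4406105 - 147*(-1281))*(-4717347 + (426*(-1044) + 195)) = (4406105 + 188307)*(-4717347 + (-444744 + 195)) = 4594412*(-4717347 - 444549) = 4594412*(-5161896) = -23715876925152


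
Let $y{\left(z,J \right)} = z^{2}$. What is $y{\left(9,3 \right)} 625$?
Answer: $50625$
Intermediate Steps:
$y{\left(9,3 \right)} 625 = 9^{2} \cdot 625 = 81 \cdot 625 = 50625$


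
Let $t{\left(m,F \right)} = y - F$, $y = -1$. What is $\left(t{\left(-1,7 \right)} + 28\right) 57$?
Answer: $1140$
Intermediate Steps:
$t{\left(m,F \right)} = -1 - F$
$\left(t{\left(-1,7 \right)} + 28\right) 57 = \left(\left(-1 - 7\right) + 28\right) 57 = \left(-8 + 28\right) 57 = 20 \cdot 57 = 1140$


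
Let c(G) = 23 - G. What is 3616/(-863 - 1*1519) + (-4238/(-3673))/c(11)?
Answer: -4146775/2916362 ≈ -1.4219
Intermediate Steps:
3616/(-863 - 1*1519) + (-4238/(-3673))/c(11) = 3616/(-863 - 1*1519) + (-4238/(-3673))/(23 - 1*11) = 3616/(-863 - 1519) + (-4238*(-1/3673))/(23 - 11) = 3616/(-2382) + (4238/3673)/12 = 3616*(-1/2382) + (4238/3673)*(1/12) = -1808/1191 + 2119/22038 = -4146775/2916362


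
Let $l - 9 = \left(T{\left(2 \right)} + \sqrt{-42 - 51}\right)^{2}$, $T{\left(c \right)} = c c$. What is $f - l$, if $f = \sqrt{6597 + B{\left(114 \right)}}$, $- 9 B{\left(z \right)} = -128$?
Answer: $68 + \frac{\sqrt{59501}}{3} - 8 i \sqrt{93} \approx 149.31 - 77.149 i$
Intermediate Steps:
$B{\left(z \right)} = \frac{128}{9}$ ($B{\left(z \right)} = \left(- \frac{1}{9}\right) \left(-128\right) = \frac{128}{9}$)
$f = \frac{\sqrt{59501}}{3}$ ($f = \sqrt{6597 + \frac{128}{9}} = \sqrt{\frac{59501}{9}} = \frac{\sqrt{59501}}{3} \approx 81.309$)
$T{\left(c \right)} = c^{2}$
$l = 9 + \left(4 + i \sqrt{93}\right)^{2}$ ($l = 9 + \left(2^{2} + \sqrt{-42 - 51}\right)^{2} = 9 + \left(4 + \sqrt{-93}\right)^{2} = 9 + \left(4 + i \sqrt{93}\right)^{2} \approx -68.0 + 77.149 i$)
$f - l = \frac{\sqrt{59501}}{3} - \left(-68 + 8 i \sqrt{93}\right) = \frac{\sqrt{59501}}{3} + \left(68 - 8 i \sqrt{93}\right) = 68 + \frac{\sqrt{59501}}{3} - 8 i \sqrt{93}$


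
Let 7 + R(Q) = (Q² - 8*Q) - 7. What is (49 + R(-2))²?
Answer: 3025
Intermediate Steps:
R(Q) = -14 + Q² - 8*Q (R(Q) = -7 + ((Q² - 8*Q) - 7) = -7 + (-7 + Q² - 8*Q) = -14 + Q² - 8*Q)
(49 + R(-2))² = (49 + (-14 + (-2)² - 8*(-2)))² = (49 + (-14 + 4 + 16))² = (49 + 6)² = 55² = 3025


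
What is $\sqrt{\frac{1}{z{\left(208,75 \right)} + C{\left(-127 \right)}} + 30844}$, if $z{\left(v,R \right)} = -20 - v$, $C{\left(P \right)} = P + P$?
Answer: $\frac{\sqrt{7165800974}}{482} \approx 175.62$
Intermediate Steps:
$C{\left(P \right)} = 2 P$
$\sqrt{\frac{1}{z{\left(208,75 \right)} + C{\left(-127 \right)}} + 30844} = \sqrt{\frac{1}{\left(-20 - 208\right) + 2 \left(-127\right)} + 30844} = \sqrt{\frac{1}{\left(-20 - 208\right) - 254} + 30844} = \sqrt{\frac{1}{-228 - 254} + 30844} = \sqrt{\frac{1}{-482} + 30844} = \sqrt{- \frac{1}{482} + 30844} = \sqrt{\frac{14866807}{482}} = \frac{\sqrt{7165800974}}{482}$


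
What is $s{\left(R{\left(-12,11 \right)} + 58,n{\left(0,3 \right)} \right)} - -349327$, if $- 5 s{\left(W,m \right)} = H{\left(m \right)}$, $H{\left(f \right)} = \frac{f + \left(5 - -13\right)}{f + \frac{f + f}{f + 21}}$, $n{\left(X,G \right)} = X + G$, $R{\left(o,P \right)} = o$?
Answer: $\frac{22706171}{65} \approx 3.4933 \cdot 10^{5}$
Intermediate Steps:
$n{\left(X,G \right)} = G + X$
$H{\left(f \right)} = \frac{18 + f}{f + \frac{2 f}{21 + f}}$ ($H{\left(f \right)} = \frac{f + \left(5 + 13\right)}{f + \frac{2 f}{21 + f}} = \frac{f + 18}{f + \frac{2 f}{21 + f}} = \frac{18 + f}{f + \frac{2 f}{21 + f}}$)
$s{\left(W,m \right)} = - \frac{378 + m^{2} + 39 m}{5 m \left(23 + m\right)}$ ($s{\left(W,m \right)} = - \frac{\frac{1}{m} \frac{1}{23 + m} \left(378 + m^{2} + 39 m\right)}{5} = - \frac{378 + m^{2} + 39 m}{5 m \left(23 + m\right)}$)
$s{\left(R{\left(-12,11 \right)} + 58,n{\left(0,3 \right)} \right)} - -349327 = \frac{-378 - \left(3 + 0\right)^{2} - 39 \left(3 + 0\right)}{5 \left(3 + 0\right) \left(23 + \left(3 + 0\right)\right)} - -349327 = \frac{-378 - 3^{2} - 117}{5 \cdot 3 \left(23 + 3\right)} + 349327 = \frac{1}{5} \cdot \frac{1}{3} \cdot \frac{1}{26} \left(-378 - 9 - 117\right) + 349327 = \frac{1}{5} \cdot \frac{1}{3} \cdot \frac{1}{26} \left(-504\right) + 349327 = - \frac{84}{65} + 349327 = \frac{22706171}{65}$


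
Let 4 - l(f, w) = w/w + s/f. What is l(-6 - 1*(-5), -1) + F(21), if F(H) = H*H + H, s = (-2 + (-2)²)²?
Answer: 469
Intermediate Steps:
s = 4 (s = (-2 + 4)² = 2² = 4)
l(f, w) = 3 - 4/f (l(f, w) = 4 - (w/w + 4/f) = 4 - (1 + 4/f) = 4 + (-1 - 4/f) = 3 - 4/f)
F(H) = H + H² (F(H) = H² + H = H + H²)
l(-6 - 1*(-5), -1) + F(21) = (3 - 4/(-6 - 1*(-5))) + 21*(1 + 21) = (3 - 4/(-6 + 5)) + 21*22 = (3 - 4/(-1)) + 462 = (3 - 4*(-1)) + 462 = (3 + 4) + 462 = 7 + 462 = 469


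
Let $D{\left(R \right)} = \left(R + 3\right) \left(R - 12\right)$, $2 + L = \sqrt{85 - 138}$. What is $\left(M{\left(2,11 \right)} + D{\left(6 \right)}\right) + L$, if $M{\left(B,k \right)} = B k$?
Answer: $-34 + i \sqrt{53} \approx -34.0 + 7.2801 i$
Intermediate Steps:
$L = -2 + i \sqrt{53}$ ($L = -2 + \sqrt{85 - 138} = -2 + \sqrt{-53} = -2 + i \sqrt{53} \approx -2.0 + 7.2801 i$)
$D{\left(R \right)} = \left(-12 + R\right) \left(3 + R\right)$ ($D{\left(R \right)} = \left(3 + R\right) \left(-12 + R\right) = \left(-12 + R\right) \left(3 + R\right)$)
$\left(M{\left(2,11 \right)} + D{\left(6 \right)}\right) + L = \left(2 \cdot 11 - \left(90 - 36\right)\right) - \left(2 - i \sqrt{53}\right) = \left(22 - 54\right) - \left(2 - i \sqrt{53}\right) = -32 - \left(2 - i \sqrt{53}\right) = -34 + i \sqrt{53}$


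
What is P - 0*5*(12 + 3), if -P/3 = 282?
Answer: -846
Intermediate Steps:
P = -846 (P = -3*282 = -846)
P - 0*5*(12 + 3) = -846 - 0*5*(12 + 3) = -846 - 0*15 = -846 - 1*0 = -846 + 0 = -846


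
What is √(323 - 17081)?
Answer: 21*I*√38 ≈ 129.45*I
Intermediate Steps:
√(323 - 17081) = √(-16758) = 21*I*√38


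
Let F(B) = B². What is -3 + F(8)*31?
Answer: 1981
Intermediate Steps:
-3 + F(8)*31 = -3 + 8²*31 = -3 + 64*31 = -3 + 1984 = 1981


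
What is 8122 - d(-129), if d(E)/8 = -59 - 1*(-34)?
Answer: 8322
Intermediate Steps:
d(E) = -200 (d(E) = 8*(-59 - 1*(-34)) = 8*(-59 + 34) = 8*(-25) = -200)
8122 - d(-129) = 8122 - 1*(-200) = 8122 + 200 = 8322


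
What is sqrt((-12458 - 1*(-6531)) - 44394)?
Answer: I*sqrt(50321) ≈ 224.32*I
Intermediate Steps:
sqrt((-12458 - 1*(-6531)) - 44394) = sqrt((-12458 + 6531) - 44394) = sqrt(-5927 - 44394) = sqrt(-50321) = I*sqrt(50321)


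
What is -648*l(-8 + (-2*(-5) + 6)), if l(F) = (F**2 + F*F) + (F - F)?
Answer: -82944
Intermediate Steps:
l(F) = 2*F**2 (l(F) = (F**2 + F**2) + 0 = 2*F**2 + 0 = 2*F**2)
-648*l(-8 + (-2*(-5) + 6)) = -1296*(-8 + (-2*(-5) + 6))**2 = -1296*(-8 + (10 + 6))**2 = -1296*(-8 + 16)**2 = -1296*8**2 = -1296*64 = -648*128 = -82944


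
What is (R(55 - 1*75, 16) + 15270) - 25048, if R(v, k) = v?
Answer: -9798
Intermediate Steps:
(R(55 - 1*75, 16) + 15270) - 25048 = ((55 - 1*75) + 15270) - 25048 = ((55 - 75) + 15270) - 25048 = (-20 + 15270) - 25048 = 15250 - 25048 = -9798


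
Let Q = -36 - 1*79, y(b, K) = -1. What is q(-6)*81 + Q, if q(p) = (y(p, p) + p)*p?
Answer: 3287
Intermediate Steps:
q(p) = p*(-1 + p) (q(p) = (-1 + p)*p = p*(-1 + p))
Q = -115 (Q = -36 - 79 = -115)
q(-6)*81 + Q = -6*(-1 - 6)*81 - 115 = -6*(-7)*81 - 115 = 42*81 - 115 = 3402 - 115 = 3287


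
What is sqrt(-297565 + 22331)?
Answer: I*sqrt(275234) ≈ 524.63*I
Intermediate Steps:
sqrt(-297565 + 22331) = sqrt(-275234) = I*sqrt(275234)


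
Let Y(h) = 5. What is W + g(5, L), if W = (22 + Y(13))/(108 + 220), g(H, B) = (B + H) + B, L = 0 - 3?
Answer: -301/328 ≈ -0.91768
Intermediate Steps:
L = -3
g(H, B) = H + 2*B
W = 27/328 (W = (22 + 5)/(108 + 220) = 27/328 ≈ 0.082317)
W + g(5, L) = 27/328 + (5 + 2*(-3)) = 27/328 + (5 - 6) = 27/328 - 1 = -301/328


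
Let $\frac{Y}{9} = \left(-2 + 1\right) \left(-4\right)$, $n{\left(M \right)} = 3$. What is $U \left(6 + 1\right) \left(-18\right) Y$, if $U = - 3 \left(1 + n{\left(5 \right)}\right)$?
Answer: $54432$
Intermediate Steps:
$Y = 36$ ($Y = 9 \left(-2 + 1\right) \left(-4\right) = 9 \left(\left(-1\right) \left(-4\right)\right) = 9 \cdot 4 = 36$)
$U = -12$ ($U = - 3 \left(1 + 3\right) = \left(-3\right) 4 = -12$)
$U \left(6 + 1\right) \left(-18\right) Y = - 12 \left(6 + 1\right) \left(-18\right) 36 = \left(-12\right) 7 \left(-18\right) 36 = \left(-84\right) \left(-18\right) 36 = 1512 \cdot 36 = 54432$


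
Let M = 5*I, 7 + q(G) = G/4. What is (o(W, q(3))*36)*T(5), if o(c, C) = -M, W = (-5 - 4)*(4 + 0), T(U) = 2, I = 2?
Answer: -720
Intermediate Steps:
q(G) = -7 + G/4
W = -36 (W = -9*4 = -36)
M = 10 (M = 5*2 = 10)
o(c, C) = -10 (o(c, C) = -1*10 = -10)
(o(W, q(3))*36)*T(5) = -10*36*2 = -360*2 = -720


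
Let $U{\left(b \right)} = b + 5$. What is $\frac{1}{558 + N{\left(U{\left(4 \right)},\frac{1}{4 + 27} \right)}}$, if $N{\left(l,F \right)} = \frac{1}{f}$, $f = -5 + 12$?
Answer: $\frac{7}{3907} \approx 0.0017917$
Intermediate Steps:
$U{\left(b \right)} = 5 + b$
$f = 7$
$N{\left(l,F \right)} = \frac{1}{7}$
$\frac{1}{558 + N{\left(U{\left(4 \right)},\frac{1}{4 + 27} \right)}} = \frac{1}{558 + \frac{1}{7}} = \frac{1}{\frac{3907}{7}} = \frac{7}{3907}$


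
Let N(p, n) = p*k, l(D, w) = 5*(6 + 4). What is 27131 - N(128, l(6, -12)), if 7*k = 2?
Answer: 189661/7 ≈ 27094.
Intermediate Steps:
k = 2/7 (k = (1/7)*2 = 2/7 ≈ 0.28571)
l(D, w) = 50 (l(D, w) = 5*10 = 50)
N(p, n) = 2*p/7 (N(p, n) = p*(2/7) = 2*p/7)
27131 - N(128, l(6, -12)) = 27131 - 2*128/7 = 27131 - 1*256/7 = 27131 - 256/7 = 189661/7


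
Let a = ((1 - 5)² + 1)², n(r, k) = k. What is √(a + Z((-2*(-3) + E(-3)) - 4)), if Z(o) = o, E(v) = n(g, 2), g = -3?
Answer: √293 ≈ 17.117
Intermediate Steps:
E(v) = 2
a = 289 (a = ((-4)² + 1)² = (16 + 1)² = 17² = 289)
√(a + Z((-2*(-3) + E(-3)) - 4)) = √(289 + ((-2*(-3) + 2) - 4)) = √(289 + ((6 + 2) - 4)) = √(289 + (8 - 4)) = √(289 + 4) = √293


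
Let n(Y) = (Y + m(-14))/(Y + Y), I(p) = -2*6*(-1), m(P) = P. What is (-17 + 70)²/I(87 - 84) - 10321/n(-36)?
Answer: -4388447/300 ≈ -14628.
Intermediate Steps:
I(p) = 12 (I(p) = -12*(-1) = 12)
n(Y) = (-14 + Y)/(2*Y) (n(Y) = (Y - 14)/(Y + Y) = (-14 + Y)/((2*Y)) = (-14 + Y)*(1/(2*Y)) = (-14 + Y)/(2*Y))
(-17 + 70)²/I(87 - 84) - 10321/n(-36) = (-17 + 70)²/12 - 10321*(-72/(-14 - 36)) = 53²*(1/12) - 10321/((½)*(-1/36)*(-50)) = 2809*(1/12) - 10321/25/36 = 2809/12 - 10321*36/25 = 2809/12 - 371556/25 = -4388447/300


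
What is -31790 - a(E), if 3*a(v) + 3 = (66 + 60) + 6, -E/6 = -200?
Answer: -31833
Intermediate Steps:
E = 1200 (E = -6*(-200) = 1200)
a(v) = 43 (a(v) = -1 + ((66 + 60) + 6)/3 = -1 + (126 + 6)/3 = -1 + (⅓)*132 = -1 + 44 = 43)
-31790 - a(E) = -31790 - 1*43 = -31790 - 43 = -31833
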